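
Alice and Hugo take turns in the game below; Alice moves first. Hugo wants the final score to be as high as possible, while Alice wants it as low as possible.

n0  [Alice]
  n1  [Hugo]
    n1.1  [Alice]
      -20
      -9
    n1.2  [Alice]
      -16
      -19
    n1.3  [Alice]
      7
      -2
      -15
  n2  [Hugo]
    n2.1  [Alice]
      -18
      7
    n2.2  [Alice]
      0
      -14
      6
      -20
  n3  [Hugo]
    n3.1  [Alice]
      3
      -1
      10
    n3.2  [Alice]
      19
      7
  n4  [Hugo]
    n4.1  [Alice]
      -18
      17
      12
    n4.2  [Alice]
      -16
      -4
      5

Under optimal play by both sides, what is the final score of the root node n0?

n1.1 (Alice): min(-20, -9) = -20
n1.2 (Alice): min(-16, -19) = -19
n1.3 (Alice): min(7, -2, -15) = -15
n1 (Hugo): max(-20, -19, -15) = -15
n2.1 (Alice): min(-18, 7) = -18
n2.2 (Alice): min(0, -14, 6, -20) = -20
n2 (Hugo): max(-18, -20) = -18
n3.1 (Alice): min(3, -1, 10) = -1
n3.2 (Alice): min(19, 7) = 7
n3 (Hugo): max(-1, 7) = 7
n4.1 (Alice): min(-18, 17, 12) = -18
n4.2 (Alice): min(-16, -4, 5) = -16
n4 (Hugo): max(-18, -16) = -16
n0 (Alice): min(-15, -18, 7, -16) = -18

-18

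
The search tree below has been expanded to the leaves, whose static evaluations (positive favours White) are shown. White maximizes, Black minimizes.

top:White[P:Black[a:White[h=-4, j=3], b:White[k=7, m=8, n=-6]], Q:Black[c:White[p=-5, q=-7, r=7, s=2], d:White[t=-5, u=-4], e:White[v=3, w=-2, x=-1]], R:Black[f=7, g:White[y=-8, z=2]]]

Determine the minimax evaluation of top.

a (White): max(-4, 3) = 3
b (White): max(7, 8, -6) = 8
P (Black): min(3, 8) = 3
c (White): max(-5, -7, 7, 2) = 7
d (White): max(-5, -4) = -4
e (White): max(3, -2, -1) = 3
Q (Black): min(7, -4, 3) = -4
g (White): max(-8, 2) = 2
R (Black): min(7, 2) = 2
top (White): max(3, -4, 2) = 3

3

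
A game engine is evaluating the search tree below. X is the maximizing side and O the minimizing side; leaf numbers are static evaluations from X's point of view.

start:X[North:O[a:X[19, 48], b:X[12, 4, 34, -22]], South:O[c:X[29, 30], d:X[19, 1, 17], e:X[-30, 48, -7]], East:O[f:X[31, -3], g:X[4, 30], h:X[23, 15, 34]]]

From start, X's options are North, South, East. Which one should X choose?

a (X): max(19, 48) = 48
b (X): max(12, 4, 34, -22) = 34
North (O): min(48, 34) = 34
c (X): max(29, 30) = 30
d (X): max(19, 1, 17) = 19
e (X): max(-30, 48, -7) = 48
South (O): min(30, 19, 48) = 19
f (X): max(31, -3) = 31
g (X): max(4, 30) = 30
h (X): max(23, 15, 34) = 34
East (O): min(31, 30, 34) = 30
start (X): max(34, 19, 30) = 34
X at start wants the highest of {North=34, South=19, East=30}, so chooses North.

North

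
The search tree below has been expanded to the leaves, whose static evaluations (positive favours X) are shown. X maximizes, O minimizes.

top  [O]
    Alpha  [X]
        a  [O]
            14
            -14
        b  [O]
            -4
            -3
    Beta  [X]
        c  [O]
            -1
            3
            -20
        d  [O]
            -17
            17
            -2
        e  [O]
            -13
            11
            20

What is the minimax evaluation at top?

-13

a (O): min(14, -14) = -14
b (O): min(-4, -3) = -4
Alpha (X): max(-14, -4) = -4
c (O): min(-1, 3, -20) = -20
d (O): min(-17, 17, -2) = -17
e (O): min(-13, 11, 20) = -13
Beta (X): max(-20, -17, -13) = -13
top (O): min(-4, -13) = -13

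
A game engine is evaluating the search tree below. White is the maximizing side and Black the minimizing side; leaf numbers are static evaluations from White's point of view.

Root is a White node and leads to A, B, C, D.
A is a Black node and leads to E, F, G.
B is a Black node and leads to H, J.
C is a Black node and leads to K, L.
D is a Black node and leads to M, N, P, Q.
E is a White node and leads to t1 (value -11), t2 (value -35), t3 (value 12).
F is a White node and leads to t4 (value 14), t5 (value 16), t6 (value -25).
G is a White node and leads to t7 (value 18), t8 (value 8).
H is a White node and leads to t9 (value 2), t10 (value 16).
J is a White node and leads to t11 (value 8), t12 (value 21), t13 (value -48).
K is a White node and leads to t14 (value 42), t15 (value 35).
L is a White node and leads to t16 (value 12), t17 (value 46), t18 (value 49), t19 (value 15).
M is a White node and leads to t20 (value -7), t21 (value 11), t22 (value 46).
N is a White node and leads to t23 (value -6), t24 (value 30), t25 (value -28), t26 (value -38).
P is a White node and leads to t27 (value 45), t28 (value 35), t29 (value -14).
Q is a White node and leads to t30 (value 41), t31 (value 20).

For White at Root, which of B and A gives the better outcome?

H (White): max(2, 16) = 16
J (White): max(8, 21, -48) = 21
B (Black): min(16, 21) = 16
E (White): max(-11, -35, 12) = 12
F (White): max(14, 16, -25) = 16
G (White): max(18, 8) = 18
A (Black): min(12, 16, 18) = 12
White prefers the higher value; B=16, A=12. B is better since 16 > 12.

B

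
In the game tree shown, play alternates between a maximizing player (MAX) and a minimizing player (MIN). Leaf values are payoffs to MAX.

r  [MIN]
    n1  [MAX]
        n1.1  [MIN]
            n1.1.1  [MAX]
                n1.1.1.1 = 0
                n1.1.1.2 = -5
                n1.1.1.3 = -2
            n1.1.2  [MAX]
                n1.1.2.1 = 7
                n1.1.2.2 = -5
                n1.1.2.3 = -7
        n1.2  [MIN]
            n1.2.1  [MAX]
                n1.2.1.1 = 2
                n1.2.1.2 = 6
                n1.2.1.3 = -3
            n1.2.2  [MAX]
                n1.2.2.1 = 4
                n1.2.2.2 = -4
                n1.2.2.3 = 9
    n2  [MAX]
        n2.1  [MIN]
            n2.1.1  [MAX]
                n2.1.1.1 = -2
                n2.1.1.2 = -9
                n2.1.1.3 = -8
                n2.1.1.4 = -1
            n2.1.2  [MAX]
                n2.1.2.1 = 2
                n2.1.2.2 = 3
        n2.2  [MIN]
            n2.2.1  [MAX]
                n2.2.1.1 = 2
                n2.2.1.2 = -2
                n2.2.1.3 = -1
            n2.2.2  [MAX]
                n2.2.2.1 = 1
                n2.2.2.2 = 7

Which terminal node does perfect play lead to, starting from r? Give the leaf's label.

n2.2.1.1

n1.1.1 (MAX): max(0, -5, -2) = 0
n1.1.2 (MAX): max(7, -5, -7) = 7
n1.1 (MIN): min(0, 7) = 0
n1.2.1 (MAX): max(2, 6, -3) = 6
n1.2.2 (MAX): max(4, -4, 9) = 9
n1.2 (MIN): min(6, 9) = 6
n1 (MAX): max(0, 6) = 6
n2.1.1 (MAX): max(-2, -9, -8, -1) = -1
n2.1.2 (MAX): max(2, 3) = 3
n2.1 (MIN): min(-1, 3) = -1
n2.2.1 (MAX): max(2, -2, -1) = 2
n2.2.2 (MAX): max(1, 7) = 7
n2.2 (MIN): min(2, 7) = 2
n2 (MAX): max(-1, 2) = 2
r (MIN): min(6, 2) = 2
At r, MIN picks n2 (lowest: 2).
At n2, MAX picks n2.2 (highest: 2).
At n2.2, MIN picks n2.2.1 (lowest: 2).
At n2.2.1, MAX picks n2.2.1.1 (highest: 2).
Terminal value 2.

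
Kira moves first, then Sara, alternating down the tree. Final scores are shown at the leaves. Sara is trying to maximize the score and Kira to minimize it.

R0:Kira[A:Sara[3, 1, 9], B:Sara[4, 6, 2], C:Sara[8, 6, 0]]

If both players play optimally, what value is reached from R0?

A (Sara): max(3, 1, 9) = 9
B (Sara): max(4, 6, 2) = 6
C (Sara): max(8, 6, 0) = 8
R0 (Kira): min(9, 6, 8) = 6

6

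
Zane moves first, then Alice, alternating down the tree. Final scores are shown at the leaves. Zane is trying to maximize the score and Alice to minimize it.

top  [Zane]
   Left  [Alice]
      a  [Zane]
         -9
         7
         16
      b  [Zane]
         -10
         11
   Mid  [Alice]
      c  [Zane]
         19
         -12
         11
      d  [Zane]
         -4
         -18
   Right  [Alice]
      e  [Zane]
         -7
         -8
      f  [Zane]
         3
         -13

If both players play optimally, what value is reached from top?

11

a (Zane): max(-9, 7, 16) = 16
b (Zane): max(-10, 11) = 11
Left (Alice): min(16, 11) = 11
c (Zane): max(19, -12, 11) = 19
d (Zane): max(-4, -18) = -4
Mid (Alice): min(19, -4) = -4
e (Zane): max(-7, -8) = -7
f (Zane): max(3, -13) = 3
Right (Alice): min(-7, 3) = -7
top (Zane): max(11, -4, -7) = 11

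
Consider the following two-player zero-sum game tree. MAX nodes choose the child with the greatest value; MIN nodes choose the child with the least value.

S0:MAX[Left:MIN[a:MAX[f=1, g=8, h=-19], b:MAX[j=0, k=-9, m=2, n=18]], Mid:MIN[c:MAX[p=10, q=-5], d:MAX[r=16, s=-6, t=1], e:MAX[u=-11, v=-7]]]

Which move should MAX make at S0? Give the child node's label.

Left

a (MAX): max(1, 8, -19) = 8
b (MAX): max(0, -9, 2, 18) = 18
Left (MIN): min(8, 18) = 8
c (MAX): max(10, -5) = 10
d (MAX): max(16, -6, 1) = 16
e (MAX): max(-11, -7) = -7
Mid (MIN): min(10, 16, -7) = -7
S0 (MAX): max(8, -7) = 8
MAX at S0 wants the highest of {Left=8, Mid=-7}, so chooses Left.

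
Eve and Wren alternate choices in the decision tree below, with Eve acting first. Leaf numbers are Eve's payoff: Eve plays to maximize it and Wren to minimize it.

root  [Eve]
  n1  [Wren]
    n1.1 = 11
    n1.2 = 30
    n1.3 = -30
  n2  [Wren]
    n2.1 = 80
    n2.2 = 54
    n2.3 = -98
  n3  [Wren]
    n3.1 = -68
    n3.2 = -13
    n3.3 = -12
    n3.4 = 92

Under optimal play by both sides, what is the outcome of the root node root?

-30

n1 (Wren): min(11, 30, -30) = -30
n2 (Wren): min(80, 54, -98) = -98
n3 (Wren): min(-68, -13, -12, 92) = -68
root (Eve): max(-30, -98, -68) = -30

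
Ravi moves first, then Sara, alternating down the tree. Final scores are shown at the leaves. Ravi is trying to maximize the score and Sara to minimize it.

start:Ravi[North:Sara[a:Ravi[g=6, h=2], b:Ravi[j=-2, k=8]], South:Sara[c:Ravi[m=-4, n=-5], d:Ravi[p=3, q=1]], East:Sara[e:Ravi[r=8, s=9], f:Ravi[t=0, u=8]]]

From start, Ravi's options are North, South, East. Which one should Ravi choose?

a (Ravi): max(6, 2) = 6
b (Ravi): max(-2, 8) = 8
North (Sara): min(6, 8) = 6
c (Ravi): max(-4, -5) = -4
d (Ravi): max(3, 1) = 3
South (Sara): min(-4, 3) = -4
e (Ravi): max(8, 9) = 9
f (Ravi): max(0, 8) = 8
East (Sara): min(9, 8) = 8
start (Ravi): max(6, -4, 8) = 8
Ravi at start wants the highest of {North=6, South=-4, East=8}, so chooses East.

East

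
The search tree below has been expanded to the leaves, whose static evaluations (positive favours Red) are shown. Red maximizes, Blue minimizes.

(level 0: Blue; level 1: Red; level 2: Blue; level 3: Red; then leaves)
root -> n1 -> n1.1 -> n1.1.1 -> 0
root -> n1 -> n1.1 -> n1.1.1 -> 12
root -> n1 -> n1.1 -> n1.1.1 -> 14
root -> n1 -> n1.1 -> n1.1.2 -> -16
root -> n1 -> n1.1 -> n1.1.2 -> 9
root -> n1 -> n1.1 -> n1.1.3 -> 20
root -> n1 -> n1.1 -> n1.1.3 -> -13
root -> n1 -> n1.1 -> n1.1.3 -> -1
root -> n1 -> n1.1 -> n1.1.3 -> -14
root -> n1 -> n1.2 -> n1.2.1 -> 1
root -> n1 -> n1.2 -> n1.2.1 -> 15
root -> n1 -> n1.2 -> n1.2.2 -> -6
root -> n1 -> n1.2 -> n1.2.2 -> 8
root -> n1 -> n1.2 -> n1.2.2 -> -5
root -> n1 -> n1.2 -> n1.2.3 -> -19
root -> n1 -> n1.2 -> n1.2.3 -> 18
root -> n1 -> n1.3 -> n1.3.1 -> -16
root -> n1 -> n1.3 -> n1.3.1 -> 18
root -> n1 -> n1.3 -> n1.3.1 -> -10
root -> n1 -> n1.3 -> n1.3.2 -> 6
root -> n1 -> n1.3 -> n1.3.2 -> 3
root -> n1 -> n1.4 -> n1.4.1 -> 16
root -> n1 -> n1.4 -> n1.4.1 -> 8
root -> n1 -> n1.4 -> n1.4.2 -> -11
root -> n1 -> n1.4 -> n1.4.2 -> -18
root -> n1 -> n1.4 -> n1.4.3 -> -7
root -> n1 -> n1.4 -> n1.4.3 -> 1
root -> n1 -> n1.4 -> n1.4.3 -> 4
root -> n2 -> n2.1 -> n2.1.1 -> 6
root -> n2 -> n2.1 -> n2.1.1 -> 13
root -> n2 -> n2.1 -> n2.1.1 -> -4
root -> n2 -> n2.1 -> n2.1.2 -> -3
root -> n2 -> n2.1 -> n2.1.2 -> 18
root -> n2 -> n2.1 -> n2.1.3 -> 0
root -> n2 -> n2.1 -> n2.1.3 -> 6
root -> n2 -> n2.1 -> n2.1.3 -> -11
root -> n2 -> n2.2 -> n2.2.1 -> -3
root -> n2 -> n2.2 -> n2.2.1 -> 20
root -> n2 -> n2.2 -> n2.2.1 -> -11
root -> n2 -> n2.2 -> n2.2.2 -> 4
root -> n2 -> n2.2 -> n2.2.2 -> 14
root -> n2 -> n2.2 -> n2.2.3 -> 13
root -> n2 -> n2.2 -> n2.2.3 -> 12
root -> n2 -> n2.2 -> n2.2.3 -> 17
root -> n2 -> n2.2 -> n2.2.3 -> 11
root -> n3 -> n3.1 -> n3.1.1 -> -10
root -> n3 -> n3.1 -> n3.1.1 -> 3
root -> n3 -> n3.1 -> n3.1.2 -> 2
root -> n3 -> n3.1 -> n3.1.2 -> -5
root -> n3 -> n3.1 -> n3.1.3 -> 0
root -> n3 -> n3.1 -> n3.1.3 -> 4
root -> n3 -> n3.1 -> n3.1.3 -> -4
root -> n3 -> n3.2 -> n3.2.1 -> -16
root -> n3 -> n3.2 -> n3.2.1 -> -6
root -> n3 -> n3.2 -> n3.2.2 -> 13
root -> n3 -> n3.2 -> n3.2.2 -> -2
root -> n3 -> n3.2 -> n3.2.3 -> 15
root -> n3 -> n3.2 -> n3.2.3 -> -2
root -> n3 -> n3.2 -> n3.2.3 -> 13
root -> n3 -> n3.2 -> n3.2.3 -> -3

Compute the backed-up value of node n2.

n2.1.1 (Red): max(6, 13, -4) = 13
n2.1.2 (Red): max(-3, 18) = 18
n2.1.3 (Red): max(0, 6, -11) = 6
n2.1 (Blue): min(13, 18, 6) = 6
n2.2.1 (Red): max(-3, 20, -11) = 20
n2.2.2 (Red): max(4, 14) = 14
n2.2.3 (Red): max(13, 12, 17, 11) = 17
n2.2 (Blue): min(20, 14, 17) = 14
n2 (Red): max(6, 14) = 14

14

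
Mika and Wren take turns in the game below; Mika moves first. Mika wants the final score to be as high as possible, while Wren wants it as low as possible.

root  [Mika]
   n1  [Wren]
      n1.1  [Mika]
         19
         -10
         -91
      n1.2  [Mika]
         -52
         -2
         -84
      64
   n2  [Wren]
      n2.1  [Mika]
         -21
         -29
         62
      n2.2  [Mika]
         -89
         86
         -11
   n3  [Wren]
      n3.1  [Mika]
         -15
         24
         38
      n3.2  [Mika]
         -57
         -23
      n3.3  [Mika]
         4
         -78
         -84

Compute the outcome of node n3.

-23

n3.1 (Mika): max(-15, 24, 38) = 38
n3.2 (Mika): max(-57, -23) = -23
n3.3 (Mika): max(4, -78, -84) = 4
n3 (Wren): min(38, -23, 4) = -23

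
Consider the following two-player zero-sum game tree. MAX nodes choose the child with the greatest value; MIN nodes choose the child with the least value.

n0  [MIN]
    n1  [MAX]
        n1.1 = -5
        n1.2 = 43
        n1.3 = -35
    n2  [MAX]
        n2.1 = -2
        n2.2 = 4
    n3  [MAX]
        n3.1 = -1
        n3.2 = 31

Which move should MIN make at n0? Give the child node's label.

n2

n1 (MAX): max(-5, 43, -35) = 43
n2 (MAX): max(-2, 4) = 4
n3 (MAX): max(-1, 31) = 31
n0 (MIN): min(43, 4, 31) = 4
MIN at n0 wants the lowest of {n1=43, n2=4, n3=31}, so chooses n2.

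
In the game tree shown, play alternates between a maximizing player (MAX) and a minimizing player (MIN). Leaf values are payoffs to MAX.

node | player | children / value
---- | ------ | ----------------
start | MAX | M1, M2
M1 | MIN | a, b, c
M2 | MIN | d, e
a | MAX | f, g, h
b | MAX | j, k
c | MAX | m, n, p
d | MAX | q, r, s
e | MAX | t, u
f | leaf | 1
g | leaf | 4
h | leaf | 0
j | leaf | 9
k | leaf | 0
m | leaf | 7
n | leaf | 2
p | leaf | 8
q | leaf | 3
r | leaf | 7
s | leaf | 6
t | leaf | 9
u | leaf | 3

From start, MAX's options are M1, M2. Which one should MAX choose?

M2

a (MAX): max(1, 4, 0) = 4
b (MAX): max(9, 0) = 9
c (MAX): max(7, 2, 8) = 8
M1 (MIN): min(4, 9, 8) = 4
d (MAX): max(3, 7, 6) = 7
e (MAX): max(9, 3) = 9
M2 (MIN): min(7, 9) = 7
start (MAX): max(4, 7) = 7
MAX at start wants the highest of {M1=4, M2=7}, so chooses M2.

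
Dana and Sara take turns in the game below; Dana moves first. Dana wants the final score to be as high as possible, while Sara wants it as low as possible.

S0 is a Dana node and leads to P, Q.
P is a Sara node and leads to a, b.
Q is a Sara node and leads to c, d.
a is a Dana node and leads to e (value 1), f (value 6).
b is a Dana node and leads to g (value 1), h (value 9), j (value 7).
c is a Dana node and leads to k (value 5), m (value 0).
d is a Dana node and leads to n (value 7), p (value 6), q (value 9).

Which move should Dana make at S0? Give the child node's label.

a (Dana): max(1, 6) = 6
b (Dana): max(1, 9, 7) = 9
P (Sara): min(6, 9) = 6
c (Dana): max(5, 0) = 5
d (Dana): max(7, 6, 9) = 9
Q (Sara): min(5, 9) = 5
S0 (Dana): max(6, 5) = 6
Dana at S0 wants the highest of {P=6, Q=5}, so chooses P.

P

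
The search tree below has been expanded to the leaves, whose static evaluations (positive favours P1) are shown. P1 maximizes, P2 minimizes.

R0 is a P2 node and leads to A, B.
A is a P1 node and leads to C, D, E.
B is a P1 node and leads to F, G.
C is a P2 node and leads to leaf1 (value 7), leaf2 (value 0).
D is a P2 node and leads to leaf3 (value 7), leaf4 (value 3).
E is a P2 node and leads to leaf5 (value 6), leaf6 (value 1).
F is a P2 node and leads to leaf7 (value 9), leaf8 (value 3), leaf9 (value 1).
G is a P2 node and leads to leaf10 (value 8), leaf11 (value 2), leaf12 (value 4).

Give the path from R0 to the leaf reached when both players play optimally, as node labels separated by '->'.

C (P2): min(7, 0) = 0
D (P2): min(7, 3) = 3
E (P2): min(6, 1) = 1
A (P1): max(0, 3, 1) = 3
F (P2): min(9, 3, 1) = 1
G (P2): min(8, 2, 4) = 2
B (P1): max(1, 2) = 2
R0 (P2): min(3, 2) = 2
At R0, P2 picks B (lowest: 2).
At B, P1 picks G (highest: 2).
At G, P2 picks leaf11 (lowest: 2).
Terminal value 2.

R0 -> B -> G -> leaf11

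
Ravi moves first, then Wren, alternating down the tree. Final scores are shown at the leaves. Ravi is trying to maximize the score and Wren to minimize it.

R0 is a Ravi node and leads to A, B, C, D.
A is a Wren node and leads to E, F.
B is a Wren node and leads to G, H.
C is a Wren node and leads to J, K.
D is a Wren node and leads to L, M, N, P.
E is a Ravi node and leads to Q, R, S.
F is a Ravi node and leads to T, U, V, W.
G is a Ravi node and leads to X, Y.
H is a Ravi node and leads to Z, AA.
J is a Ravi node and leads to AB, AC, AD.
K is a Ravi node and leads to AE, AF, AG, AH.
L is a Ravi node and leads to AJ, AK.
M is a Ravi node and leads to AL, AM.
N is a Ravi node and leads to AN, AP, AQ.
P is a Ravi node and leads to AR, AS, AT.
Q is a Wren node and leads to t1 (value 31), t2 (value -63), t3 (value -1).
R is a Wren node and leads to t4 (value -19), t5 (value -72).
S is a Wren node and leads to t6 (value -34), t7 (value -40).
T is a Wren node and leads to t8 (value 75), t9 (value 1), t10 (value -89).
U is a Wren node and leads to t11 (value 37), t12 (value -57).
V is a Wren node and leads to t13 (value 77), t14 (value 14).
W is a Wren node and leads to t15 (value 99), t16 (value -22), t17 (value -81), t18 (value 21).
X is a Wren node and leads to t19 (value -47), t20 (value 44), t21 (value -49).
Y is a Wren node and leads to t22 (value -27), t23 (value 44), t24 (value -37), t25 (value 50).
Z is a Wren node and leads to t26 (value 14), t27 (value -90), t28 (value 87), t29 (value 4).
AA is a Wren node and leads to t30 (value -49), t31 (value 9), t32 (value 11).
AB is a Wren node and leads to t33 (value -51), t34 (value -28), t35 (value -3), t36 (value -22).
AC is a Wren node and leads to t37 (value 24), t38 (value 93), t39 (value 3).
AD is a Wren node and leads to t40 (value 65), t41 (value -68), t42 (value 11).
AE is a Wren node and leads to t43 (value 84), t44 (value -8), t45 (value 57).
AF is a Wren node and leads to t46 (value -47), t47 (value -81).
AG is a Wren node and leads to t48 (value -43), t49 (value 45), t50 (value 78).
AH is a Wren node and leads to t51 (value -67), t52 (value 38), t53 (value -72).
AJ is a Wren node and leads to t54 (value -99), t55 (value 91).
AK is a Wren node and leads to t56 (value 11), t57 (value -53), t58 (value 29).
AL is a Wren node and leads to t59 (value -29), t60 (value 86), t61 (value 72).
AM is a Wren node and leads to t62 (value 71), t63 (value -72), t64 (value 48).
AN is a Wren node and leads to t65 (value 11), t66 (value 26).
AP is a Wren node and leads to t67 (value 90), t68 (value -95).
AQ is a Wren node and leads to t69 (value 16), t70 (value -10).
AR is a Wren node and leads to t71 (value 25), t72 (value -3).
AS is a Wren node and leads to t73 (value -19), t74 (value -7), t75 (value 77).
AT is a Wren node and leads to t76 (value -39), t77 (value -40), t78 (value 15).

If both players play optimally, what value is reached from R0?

Q (Wren): min(31, -63, -1) = -63
R (Wren): min(-19, -72) = -72
S (Wren): min(-34, -40) = -40
E (Ravi): max(-63, -72, -40) = -40
T (Wren): min(75, 1, -89) = -89
U (Wren): min(37, -57) = -57
V (Wren): min(77, 14) = 14
W (Wren): min(99, -22, -81, 21) = -81
F (Ravi): max(-89, -57, 14, -81) = 14
A (Wren): min(-40, 14) = -40
X (Wren): min(-47, 44, -49) = -49
Y (Wren): min(-27, 44, -37, 50) = -37
G (Ravi): max(-49, -37) = -37
Z (Wren): min(14, -90, 87, 4) = -90
AA (Wren): min(-49, 9, 11) = -49
H (Ravi): max(-90, -49) = -49
B (Wren): min(-37, -49) = -49
AB (Wren): min(-51, -28, -3, -22) = -51
AC (Wren): min(24, 93, 3) = 3
AD (Wren): min(65, -68, 11) = -68
J (Ravi): max(-51, 3, -68) = 3
AE (Wren): min(84, -8, 57) = -8
AF (Wren): min(-47, -81) = -81
AG (Wren): min(-43, 45, 78) = -43
AH (Wren): min(-67, 38, -72) = -72
K (Ravi): max(-8, -81, -43, -72) = -8
C (Wren): min(3, -8) = -8
AJ (Wren): min(-99, 91) = -99
AK (Wren): min(11, -53, 29) = -53
L (Ravi): max(-99, -53) = -53
AL (Wren): min(-29, 86, 72) = -29
AM (Wren): min(71, -72, 48) = -72
M (Ravi): max(-29, -72) = -29
AN (Wren): min(11, 26) = 11
AP (Wren): min(90, -95) = -95
AQ (Wren): min(16, -10) = -10
N (Ravi): max(11, -95, -10) = 11
AR (Wren): min(25, -3) = -3
AS (Wren): min(-19, -7, 77) = -19
AT (Wren): min(-39, -40, 15) = -40
P (Ravi): max(-3, -19, -40) = -3
D (Wren): min(-53, -29, 11, -3) = -53
R0 (Ravi): max(-40, -49, -8, -53) = -8

-8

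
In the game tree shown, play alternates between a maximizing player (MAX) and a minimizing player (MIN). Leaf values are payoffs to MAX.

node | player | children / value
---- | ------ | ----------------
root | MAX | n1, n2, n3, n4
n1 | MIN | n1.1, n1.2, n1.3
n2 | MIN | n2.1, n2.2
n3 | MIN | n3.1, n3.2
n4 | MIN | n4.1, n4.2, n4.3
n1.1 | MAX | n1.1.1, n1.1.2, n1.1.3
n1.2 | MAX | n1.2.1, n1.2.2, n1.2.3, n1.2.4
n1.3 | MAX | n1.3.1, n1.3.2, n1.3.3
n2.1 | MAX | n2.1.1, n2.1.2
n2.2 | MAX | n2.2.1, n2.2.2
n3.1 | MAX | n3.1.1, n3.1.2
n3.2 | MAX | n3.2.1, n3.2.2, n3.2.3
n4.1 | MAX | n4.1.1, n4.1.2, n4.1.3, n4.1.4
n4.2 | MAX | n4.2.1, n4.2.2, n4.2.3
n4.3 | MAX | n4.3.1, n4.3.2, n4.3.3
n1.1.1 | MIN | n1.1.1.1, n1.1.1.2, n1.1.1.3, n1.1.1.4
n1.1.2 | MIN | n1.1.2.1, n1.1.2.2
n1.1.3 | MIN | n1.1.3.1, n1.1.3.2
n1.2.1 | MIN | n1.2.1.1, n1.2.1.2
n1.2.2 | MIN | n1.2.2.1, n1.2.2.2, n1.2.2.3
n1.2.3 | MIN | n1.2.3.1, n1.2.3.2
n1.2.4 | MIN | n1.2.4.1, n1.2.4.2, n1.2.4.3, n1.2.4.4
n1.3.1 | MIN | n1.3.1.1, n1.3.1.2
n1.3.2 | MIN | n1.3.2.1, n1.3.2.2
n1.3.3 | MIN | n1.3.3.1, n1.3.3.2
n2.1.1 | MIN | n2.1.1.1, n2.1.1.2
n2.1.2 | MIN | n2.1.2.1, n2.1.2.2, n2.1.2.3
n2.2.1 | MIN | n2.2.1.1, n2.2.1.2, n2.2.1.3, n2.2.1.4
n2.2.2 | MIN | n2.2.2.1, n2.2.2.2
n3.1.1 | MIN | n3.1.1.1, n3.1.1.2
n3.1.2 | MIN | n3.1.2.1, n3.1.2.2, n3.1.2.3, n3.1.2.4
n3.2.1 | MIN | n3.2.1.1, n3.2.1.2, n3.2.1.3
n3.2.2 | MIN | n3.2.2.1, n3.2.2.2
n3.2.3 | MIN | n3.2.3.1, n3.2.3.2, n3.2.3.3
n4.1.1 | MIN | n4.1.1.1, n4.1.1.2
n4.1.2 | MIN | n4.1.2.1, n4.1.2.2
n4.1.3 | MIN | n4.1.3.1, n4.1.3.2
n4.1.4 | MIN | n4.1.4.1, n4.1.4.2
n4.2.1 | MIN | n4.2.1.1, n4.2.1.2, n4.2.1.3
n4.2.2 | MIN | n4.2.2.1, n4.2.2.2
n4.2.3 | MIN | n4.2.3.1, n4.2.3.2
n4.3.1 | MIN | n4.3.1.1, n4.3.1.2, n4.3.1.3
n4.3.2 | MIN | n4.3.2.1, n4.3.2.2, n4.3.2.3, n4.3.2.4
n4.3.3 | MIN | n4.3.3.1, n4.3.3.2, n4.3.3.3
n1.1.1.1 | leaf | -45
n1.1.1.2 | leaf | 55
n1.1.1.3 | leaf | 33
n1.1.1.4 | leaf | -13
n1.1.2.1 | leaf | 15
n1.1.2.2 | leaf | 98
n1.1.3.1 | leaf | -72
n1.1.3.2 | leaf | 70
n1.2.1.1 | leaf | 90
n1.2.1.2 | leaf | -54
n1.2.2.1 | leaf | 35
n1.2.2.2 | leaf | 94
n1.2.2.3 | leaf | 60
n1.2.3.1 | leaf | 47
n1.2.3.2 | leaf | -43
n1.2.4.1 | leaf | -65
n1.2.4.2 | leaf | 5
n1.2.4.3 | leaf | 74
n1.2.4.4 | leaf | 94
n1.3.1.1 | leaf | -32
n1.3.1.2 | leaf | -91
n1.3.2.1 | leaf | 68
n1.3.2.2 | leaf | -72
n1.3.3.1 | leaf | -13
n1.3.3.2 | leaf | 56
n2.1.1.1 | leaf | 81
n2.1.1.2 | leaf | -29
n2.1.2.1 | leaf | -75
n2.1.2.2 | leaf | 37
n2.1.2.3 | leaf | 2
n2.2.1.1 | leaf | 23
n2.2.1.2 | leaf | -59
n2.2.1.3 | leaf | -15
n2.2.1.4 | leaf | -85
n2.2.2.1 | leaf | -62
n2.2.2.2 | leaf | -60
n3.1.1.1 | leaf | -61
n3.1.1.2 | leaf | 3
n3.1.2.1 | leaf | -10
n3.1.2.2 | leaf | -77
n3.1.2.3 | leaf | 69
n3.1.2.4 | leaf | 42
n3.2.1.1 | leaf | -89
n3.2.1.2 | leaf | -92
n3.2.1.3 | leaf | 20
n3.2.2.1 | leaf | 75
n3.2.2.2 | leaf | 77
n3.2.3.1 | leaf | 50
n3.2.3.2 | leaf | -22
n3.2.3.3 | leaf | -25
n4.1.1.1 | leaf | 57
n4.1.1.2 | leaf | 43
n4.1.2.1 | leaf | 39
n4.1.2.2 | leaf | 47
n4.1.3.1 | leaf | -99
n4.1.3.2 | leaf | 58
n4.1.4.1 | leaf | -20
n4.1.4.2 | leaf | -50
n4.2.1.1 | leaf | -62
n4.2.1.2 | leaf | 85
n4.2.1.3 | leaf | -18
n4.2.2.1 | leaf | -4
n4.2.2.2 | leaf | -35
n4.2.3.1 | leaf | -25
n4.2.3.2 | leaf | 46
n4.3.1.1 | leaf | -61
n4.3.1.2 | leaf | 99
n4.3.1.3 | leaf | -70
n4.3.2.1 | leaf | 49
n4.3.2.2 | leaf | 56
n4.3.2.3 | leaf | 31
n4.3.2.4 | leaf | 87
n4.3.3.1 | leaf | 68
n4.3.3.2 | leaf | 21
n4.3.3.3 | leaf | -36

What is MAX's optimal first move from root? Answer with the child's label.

n1

n1.1.1 (MIN): min(-45, 55, 33, -13) = -45
n1.1.2 (MIN): min(15, 98) = 15
n1.1.3 (MIN): min(-72, 70) = -72
n1.1 (MAX): max(-45, 15, -72) = 15
n1.2.1 (MIN): min(90, -54) = -54
n1.2.2 (MIN): min(35, 94, 60) = 35
n1.2.3 (MIN): min(47, -43) = -43
n1.2.4 (MIN): min(-65, 5, 74, 94) = -65
n1.2 (MAX): max(-54, 35, -43, -65) = 35
n1.3.1 (MIN): min(-32, -91) = -91
n1.3.2 (MIN): min(68, -72) = -72
n1.3.3 (MIN): min(-13, 56) = -13
n1.3 (MAX): max(-91, -72, -13) = -13
n1 (MIN): min(15, 35, -13) = -13
n2.1.1 (MIN): min(81, -29) = -29
n2.1.2 (MIN): min(-75, 37, 2) = -75
n2.1 (MAX): max(-29, -75) = -29
n2.2.1 (MIN): min(23, -59, -15, -85) = -85
n2.2.2 (MIN): min(-62, -60) = -62
n2.2 (MAX): max(-85, -62) = -62
n2 (MIN): min(-29, -62) = -62
n3.1.1 (MIN): min(-61, 3) = -61
n3.1.2 (MIN): min(-10, -77, 69, 42) = -77
n3.1 (MAX): max(-61, -77) = -61
n3.2.1 (MIN): min(-89, -92, 20) = -92
n3.2.2 (MIN): min(75, 77) = 75
n3.2.3 (MIN): min(50, -22, -25) = -25
n3.2 (MAX): max(-92, 75, -25) = 75
n3 (MIN): min(-61, 75) = -61
n4.1.1 (MIN): min(57, 43) = 43
n4.1.2 (MIN): min(39, 47) = 39
n4.1.3 (MIN): min(-99, 58) = -99
n4.1.4 (MIN): min(-20, -50) = -50
n4.1 (MAX): max(43, 39, -99, -50) = 43
n4.2.1 (MIN): min(-62, 85, -18) = -62
n4.2.2 (MIN): min(-4, -35) = -35
n4.2.3 (MIN): min(-25, 46) = -25
n4.2 (MAX): max(-62, -35, -25) = -25
n4.3.1 (MIN): min(-61, 99, -70) = -70
n4.3.2 (MIN): min(49, 56, 31, 87) = 31
n4.3.3 (MIN): min(68, 21, -36) = -36
n4.3 (MAX): max(-70, 31, -36) = 31
n4 (MIN): min(43, -25, 31) = -25
root (MAX): max(-13, -62, -61, -25) = -13
MAX at root wants the highest of {n1=-13, n2=-62, n3=-61, n4=-25}, so chooses n1.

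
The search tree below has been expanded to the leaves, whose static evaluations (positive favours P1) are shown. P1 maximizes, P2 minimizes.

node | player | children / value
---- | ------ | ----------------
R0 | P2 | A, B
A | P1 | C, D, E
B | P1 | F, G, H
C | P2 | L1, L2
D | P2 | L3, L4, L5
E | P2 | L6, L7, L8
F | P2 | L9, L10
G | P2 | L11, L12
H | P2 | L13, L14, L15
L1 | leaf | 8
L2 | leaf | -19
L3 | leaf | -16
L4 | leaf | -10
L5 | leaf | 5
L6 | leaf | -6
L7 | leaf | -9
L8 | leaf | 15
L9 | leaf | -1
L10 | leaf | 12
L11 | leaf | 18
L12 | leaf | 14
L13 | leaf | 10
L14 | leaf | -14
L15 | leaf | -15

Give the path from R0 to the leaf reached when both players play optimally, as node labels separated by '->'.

R0 -> A -> E -> L7

C (P2): min(8, -19) = -19
D (P2): min(-16, -10, 5) = -16
E (P2): min(-6, -9, 15) = -9
A (P1): max(-19, -16, -9) = -9
F (P2): min(-1, 12) = -1
G (P2): min(18, 14) = 14
H (P2): min(10, -14, -15) = -15
B (P1): max(-1, 14, -15) = 14
R0 (P2): min(-9, 14) = -9
At R0, P2 picks A (lowest: -9).
At A, P1 picks E (highest: -9).
At E, P2 picks L7 (lowest: -9).
Terminal value -9.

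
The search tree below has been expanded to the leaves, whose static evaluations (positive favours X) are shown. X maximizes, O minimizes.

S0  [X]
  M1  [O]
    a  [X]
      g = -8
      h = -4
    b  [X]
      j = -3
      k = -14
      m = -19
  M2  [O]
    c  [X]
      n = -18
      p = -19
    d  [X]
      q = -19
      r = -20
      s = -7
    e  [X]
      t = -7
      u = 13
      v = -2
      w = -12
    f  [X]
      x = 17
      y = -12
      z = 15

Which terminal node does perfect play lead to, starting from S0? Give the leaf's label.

a (X): max(-8, -4) = -4
b (X): max(-3, -14, -19) = -3
M1 (O): min(-4, -3) = -4
c (X): max(-18, -19) = -18
d (X): max(-19, -20, -7) = -7
e (X): max(-7, 13, -2, -12) = 13
f (X): max(17, -12, 15) = 17
M2 (O): min(-18, -7, 13, 17) = -18
S0 (X): max(-4, -18) = -4
At S0, X picks M1 (highest: -4).
At M1, O picks a (lowest: -4).
At a, X picks h (highest: -4).
Terminal value -4.

h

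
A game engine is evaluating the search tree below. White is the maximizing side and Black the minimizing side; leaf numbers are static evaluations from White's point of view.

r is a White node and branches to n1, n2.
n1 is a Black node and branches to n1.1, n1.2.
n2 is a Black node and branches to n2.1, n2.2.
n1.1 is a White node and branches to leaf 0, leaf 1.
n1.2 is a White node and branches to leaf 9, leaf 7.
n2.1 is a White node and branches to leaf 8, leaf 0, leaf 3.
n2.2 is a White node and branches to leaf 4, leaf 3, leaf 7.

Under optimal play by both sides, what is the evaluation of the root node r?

n1.1 (White): max(0, 1) = 1
n1.2 (White): max(9, 7) = 9
n1 (Black): min(1, 9) = 1
n2.1 (White): max(8, 0, 3) = 8
n2.2 (White): max(4, 3, 7) = 7
n2 (Black): min(8, 7) = 7
r (White): max(1, 7) = 7

7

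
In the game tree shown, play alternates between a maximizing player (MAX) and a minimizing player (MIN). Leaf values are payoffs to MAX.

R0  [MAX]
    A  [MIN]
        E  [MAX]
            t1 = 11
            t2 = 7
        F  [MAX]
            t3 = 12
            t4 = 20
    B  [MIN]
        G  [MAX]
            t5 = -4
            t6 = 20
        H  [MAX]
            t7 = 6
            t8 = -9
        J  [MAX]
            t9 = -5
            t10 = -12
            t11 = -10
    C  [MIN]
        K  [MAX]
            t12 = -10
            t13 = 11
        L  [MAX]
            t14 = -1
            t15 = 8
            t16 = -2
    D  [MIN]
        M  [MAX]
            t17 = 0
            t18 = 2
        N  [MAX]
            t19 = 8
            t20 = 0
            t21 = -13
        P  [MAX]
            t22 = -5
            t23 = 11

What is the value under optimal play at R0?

11

E (MAX): max(11, 7) = 11
F (MAX): max(12, 20) = 20
A (MIN): min(11, 20) = 11
G (MAX): max(-4, 20) = 20
H (MAX): max(6, -9) = 6
J (MAX): max(-5, -12, -10) = -5
B (MIN): min(20, 6, -5) = -5
K (MAX): max(-10, 11) = 11
L (MAX): max(-1, 8, -2) = 8
C (MIN): min(11, 8) = 8
M (MAX): max(0, 2) = 2
N (MAX): max(8, 0, -13) = 8
P (MAX): max(-5, 11) = 11
D (MIN): min(2, 8, 11) = 2
R0 (MAX): max(11, -5, 8, 2) = 11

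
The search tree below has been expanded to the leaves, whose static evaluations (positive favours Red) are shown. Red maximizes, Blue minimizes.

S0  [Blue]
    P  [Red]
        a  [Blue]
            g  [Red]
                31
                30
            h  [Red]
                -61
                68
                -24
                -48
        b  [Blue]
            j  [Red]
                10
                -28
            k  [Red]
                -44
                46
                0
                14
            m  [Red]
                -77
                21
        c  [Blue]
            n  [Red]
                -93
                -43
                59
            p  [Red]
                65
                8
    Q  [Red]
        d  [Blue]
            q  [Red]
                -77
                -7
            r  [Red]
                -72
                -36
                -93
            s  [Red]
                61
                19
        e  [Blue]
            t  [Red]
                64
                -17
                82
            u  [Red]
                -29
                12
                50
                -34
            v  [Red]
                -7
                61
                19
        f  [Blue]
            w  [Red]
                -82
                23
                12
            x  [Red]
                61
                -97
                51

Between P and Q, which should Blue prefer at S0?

g (Red): max(31, 30) = 31
h (Red): max(-61, 68, -24, -48) = 68
a (Blue): min(31, 68) = 31
j (Red): max(10, -28) = 10
k (Red): max(-44, 46, 0, 14) = 46
m (Red): max(-77, 21) = 21
b (Blue): min(10, 46, 21) = 10
n (Red): max(-93, -43, 59) = 59
p (Red): max(65, 8) = 65
c (Blue): min(59, 65) = 59
P (Red): max(31, 10, 59) = 59
q (Red): max(-77, -7) = -7
r (Red): max(-72, -36, -93) = -36
s (Red): max(61, 19) = 61
d (Blue): min(-7, -36, 61) = -36
t (Red): max(64, -17, 82) = 82
u (Red): max(-29, 12, 50, -34) = 50
v (Red): max(-7, 61, 19) = 61
e (Blue): min(82, 50, 61) = 50
w (Red): max(-82, 23, 12) = 23
x (Red): max(61, -97, 51) = 61
f (Blue): min(23, 61) = 23
Q (Red): max(-36, 50, 23) = 50
Blue prefers the lower value; P=59, Q=50. Q is better since 50 < 59.

Q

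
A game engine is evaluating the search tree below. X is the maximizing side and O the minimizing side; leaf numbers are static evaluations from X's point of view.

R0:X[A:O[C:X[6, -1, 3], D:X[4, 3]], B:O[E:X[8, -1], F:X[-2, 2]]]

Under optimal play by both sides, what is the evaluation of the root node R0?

4

C (X): max(6, -1, 3) = 6
D (X): max(4, 3) = 4
A (O): min(6, 4) = 4
E (X): max(8, -1) = 8
F (X): max(-2, 2) = 2
B (O): min(8, 2) = 2
R0 (X): max(4, 2) = 4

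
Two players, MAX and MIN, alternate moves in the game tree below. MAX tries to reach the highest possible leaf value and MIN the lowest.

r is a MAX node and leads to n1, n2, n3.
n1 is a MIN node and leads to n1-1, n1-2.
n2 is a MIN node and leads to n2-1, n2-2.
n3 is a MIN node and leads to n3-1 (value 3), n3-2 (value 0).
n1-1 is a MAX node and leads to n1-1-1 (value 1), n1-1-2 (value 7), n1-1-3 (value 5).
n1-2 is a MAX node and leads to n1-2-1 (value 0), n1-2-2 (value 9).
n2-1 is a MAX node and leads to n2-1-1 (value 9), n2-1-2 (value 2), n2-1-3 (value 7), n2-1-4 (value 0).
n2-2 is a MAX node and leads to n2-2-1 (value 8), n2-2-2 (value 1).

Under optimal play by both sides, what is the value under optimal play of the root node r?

n1-1 (MAX): max(1, 7, 5) = 7
n1-2 (MAX): max(0, 9) = 9
n1 (MIN): min(7, 9) = 7
n2-1 (MAX): max(9, 2, 7, 0) = 9
n2-2 (MAX): max(8, 1) = 8
n2 (MIN): min(9, 8) = 8
n3 (MIN): min(3, 0) = 0
r (MAX): max(7, 8, 0) = 8

8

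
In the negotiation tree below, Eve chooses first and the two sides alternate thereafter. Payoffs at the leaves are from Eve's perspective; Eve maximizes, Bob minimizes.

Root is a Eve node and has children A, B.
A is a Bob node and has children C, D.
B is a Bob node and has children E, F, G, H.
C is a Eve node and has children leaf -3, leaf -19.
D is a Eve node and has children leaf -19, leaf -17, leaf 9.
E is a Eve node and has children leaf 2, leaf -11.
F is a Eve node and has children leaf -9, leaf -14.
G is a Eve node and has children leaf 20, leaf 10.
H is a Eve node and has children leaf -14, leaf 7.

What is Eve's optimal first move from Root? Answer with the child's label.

A

C (Eve): max(-3, -19) = -3
D (Eve): max(-19, -17, 9) = 9
A (Bob): min(-3, 9) = -3
E (Eve): max(2, -11) = 2
F (Eve): max(-9, -14) = -9
G (Eve): max(20, 10) = 20
H (Eve): max(-14, 7) = 7
B (Bob): min(2, -9, 20, 7) = -9
Root (Eve): max(-3, -9) = -3
Eve at Root wants the highest of {A=-3, B=-9}, so chooses A.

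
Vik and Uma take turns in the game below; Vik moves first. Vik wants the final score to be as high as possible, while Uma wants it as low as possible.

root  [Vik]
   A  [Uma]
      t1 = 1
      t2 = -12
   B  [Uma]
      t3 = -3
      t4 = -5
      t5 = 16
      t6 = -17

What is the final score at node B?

-17

B (Uma): min(-3, -5, 16, -17) = -17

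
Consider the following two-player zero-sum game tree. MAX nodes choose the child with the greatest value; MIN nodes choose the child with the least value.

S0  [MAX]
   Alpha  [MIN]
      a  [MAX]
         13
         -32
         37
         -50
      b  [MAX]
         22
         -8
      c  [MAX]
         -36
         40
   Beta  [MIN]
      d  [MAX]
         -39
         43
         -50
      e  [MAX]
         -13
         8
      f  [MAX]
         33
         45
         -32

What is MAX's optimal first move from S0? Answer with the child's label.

Alpha

a (MAX): max(13, -32, 37, -50) = 37
b (MAX): max(22, -8) = 22
c (MAX): max(-36, 40) = 40
Alpha (MIN): min(37, 22, 40) = 22
d (MAX): max(-39, 43, -50) = 43
e (MAX): max(-13, 8) = 8
f (MAX): max(33, 45, -32) = 45
Beta (MIN): min(43, 8, 45) = 8
S0 (MAX): max(22, 8) = 22
MAX at S0 wants the highest of {Alpha=22, Beta=8}, so chooses Alpha.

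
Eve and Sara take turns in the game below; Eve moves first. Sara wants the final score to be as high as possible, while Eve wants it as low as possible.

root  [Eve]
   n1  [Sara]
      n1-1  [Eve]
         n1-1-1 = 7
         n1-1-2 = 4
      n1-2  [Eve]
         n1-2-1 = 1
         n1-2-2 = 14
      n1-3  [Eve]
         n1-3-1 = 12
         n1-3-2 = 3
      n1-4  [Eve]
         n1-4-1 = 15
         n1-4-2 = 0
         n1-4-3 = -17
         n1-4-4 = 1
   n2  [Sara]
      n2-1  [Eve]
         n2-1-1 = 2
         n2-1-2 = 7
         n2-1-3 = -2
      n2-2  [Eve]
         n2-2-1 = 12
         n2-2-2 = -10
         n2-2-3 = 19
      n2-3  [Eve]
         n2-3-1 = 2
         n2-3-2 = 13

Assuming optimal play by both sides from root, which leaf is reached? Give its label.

n1-1 (Eve): min(7, 4) = 4
n1-2 (Eve): min(1, 14) = 1
n1-3 (Eve): min(12, 3) = 3
n1-4 (Eve): min(15, 0, -17, 1) = -17
n1 (Sara): max(4, 1, 3, -17) = 4
n2-1 (Eve): min(2, 7, -2) = -2
n2-2 (Eve): min(12, -10, 19) = -10
n2-3 (Eve): min(2, 13) = 2
n2 (Sara): max(-2, -10, 2) = 2
root (Eve): min(4, 2) = 2
At root, Eve picks n2 (lowest: 2).
At n2, Sara picks n2-3 (highest: 2).
At n2-3, Eve picks n2-3-1 (lowest: 2).
Terminal value 2.

n2-3-1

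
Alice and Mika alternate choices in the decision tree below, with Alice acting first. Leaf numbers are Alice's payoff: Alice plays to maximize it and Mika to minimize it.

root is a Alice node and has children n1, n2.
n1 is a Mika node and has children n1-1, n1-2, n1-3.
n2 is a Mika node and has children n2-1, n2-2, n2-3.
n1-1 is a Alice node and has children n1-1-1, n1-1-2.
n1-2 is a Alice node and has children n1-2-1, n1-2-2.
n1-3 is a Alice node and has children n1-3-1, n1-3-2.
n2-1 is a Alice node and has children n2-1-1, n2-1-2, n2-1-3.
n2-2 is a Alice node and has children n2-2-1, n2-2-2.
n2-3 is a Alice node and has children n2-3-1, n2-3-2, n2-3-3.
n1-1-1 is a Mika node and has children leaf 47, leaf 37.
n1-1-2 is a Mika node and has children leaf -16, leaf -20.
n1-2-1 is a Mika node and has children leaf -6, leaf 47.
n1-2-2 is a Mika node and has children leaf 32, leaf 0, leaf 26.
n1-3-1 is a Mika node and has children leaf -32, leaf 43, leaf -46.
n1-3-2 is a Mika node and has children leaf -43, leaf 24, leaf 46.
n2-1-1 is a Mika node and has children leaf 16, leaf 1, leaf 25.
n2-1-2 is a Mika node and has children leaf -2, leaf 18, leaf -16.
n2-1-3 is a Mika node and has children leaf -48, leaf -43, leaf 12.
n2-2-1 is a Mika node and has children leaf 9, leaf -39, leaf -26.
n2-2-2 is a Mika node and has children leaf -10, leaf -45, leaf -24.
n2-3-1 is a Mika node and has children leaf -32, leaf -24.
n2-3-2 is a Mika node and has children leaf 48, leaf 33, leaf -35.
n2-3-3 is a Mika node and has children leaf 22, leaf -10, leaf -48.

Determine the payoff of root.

n1-1-1 (Mika): min(47, 37) = 37
n1-1-2 (Mika): min(-16, -20) = -20
n1-1 (Alice): max(37, -20) = 37
n1-2-1 (Mika): min(-6, 47) = -6
n1-2-2 (Mika): min(32, 0, 26) = 0
n1-2 (Alice): max(-6, 0) = 0
n1-3-1 (Mika): min(-32, 43, -46) = -46
n1-3-2 (Mika): min(-43, 24, 46) = -43
n1-3 (Alice): max(-46, -43) = -43
n1 (Mika): min(37, 0, -43) = -43
n2-1-1 (Mika): min(16, 1, 25) = 1
n2-1-2 (Mika): min(-2, 18, -16) = -16
n2-1-3 (Mika): min(-48, -43, 12) = -48
n2-1 (Alice): max(1, -16, -48) = 1
n2-2-1 (Mika): min(9, -39, -26) = -39
n2-2-2 (Mika): min(-10, -45, -24) = -45
n2-2 (Alice): max(-39, -45) = -39
n2-3-1 (Mika): min(-32, -24) = -32
n2-3-2 (Mika): min(48, 33, -35) = -35
n2-3-3 (Mika): min(22, -10, -48) = -48
n2-3 (Alice): max(-32, -35, -48) = -32
n2 (Mika): min(1, -39, -32) = -39
root (Alice): max(-43, -39) = -39

-39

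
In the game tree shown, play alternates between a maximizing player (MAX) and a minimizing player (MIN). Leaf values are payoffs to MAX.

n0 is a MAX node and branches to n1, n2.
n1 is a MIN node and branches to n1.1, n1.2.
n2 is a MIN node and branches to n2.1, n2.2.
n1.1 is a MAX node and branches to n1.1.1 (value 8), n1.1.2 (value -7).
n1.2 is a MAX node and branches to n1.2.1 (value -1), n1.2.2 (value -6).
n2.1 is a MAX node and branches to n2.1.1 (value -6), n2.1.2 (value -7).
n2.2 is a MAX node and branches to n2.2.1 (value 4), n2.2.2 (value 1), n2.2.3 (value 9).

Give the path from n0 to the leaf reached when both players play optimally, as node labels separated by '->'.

n0 -> n1 -> n1.2 -> n1.2.1

n1.1 (MAX): max(8, -7) = 8
n1.2 (MAX): max(-1, -6) = -1
n1 (MIN): min(8, -1) = -1
n2.1 (MAX): max(-6, -7) = -6
n2.2 (MAX): max(4, 1, 9) = 9
n2 (MIN): min(-6, 9) = -6
n0 (MAX): max(-1, -6) = -1
At n0, MAX picks n1 (highest: -1).
At n1, MIN picks n1.2 (lowest: -1).
At n1.2, MAX picks n1.2.1 (highest: -1).
Terminal value -1.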